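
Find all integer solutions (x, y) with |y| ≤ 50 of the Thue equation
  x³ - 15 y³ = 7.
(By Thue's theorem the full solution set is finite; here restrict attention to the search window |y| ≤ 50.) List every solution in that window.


The equation is x³ - 15y³ = 7. For fixed y, x³ = 15·y³ + 7, so a solution requires the RHS to be a perfect cube.
Strategy: iterate y from -50 to 50, compute RHS = 15·y³ + 7, and check whether it is a (positive or negative) perfect cube.
Check small values of y:
  y = 0: RHS = 7 is not a perfect cube.
  y = 1: RHS = 22 is not a perfect cube.
  y = -1: RHS = -8 = (-2)³ ⇒ x = -2 works.
  y = 2: RHS = 127 is not a perfect cube.
  y = -2: RHS = -113 is not a perfect cube.
  y = 3: RHS = 412 is not a perfect cube.
  y = -3: RHS = -398 is not a perfect cube.
Continuing the search up to |y| = 50 finds no further solutions beyond those listed.
Collected solutions: (-2, -1).

Solutions (with |y| ≤ 50): (-2, -1).


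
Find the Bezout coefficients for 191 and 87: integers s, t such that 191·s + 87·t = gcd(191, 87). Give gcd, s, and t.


Euclidean algorithm on (191, 87) — divide until remainder is 0:
  191 = 2 · 87 + 17
  87 = 5 · 17 + 2
  17 = 8 · 2 + 1
  2 = 2 · 1 + 0
gcd(191, 87) = 1.
Track Bezout coefficients alongside the remainders: start with r₀ = 191 = a·1 + b·0 (s = 1, t = 0) and r₁ = 87 = a·0 + b·1 (s = 0, t = 1); each new remainder r_{k+1} = r_{k-1} − q_k·r_k inherits s_{k+1} = s_{k-1} − q_k·s_k, t_{k+1} = t_{k-1} − q_k·t_k, so r_k = a·s_k + b·t_k at every step:
  q = 2: r = 17, s = 1 − 2·0 = 1, t = 0 − 2·1 = -2  (check: 191·1 + 87·(-2) = 17)
  q = 5: r = 2, s = 0 − 5·1 = -5, t = 1 − 5·(-2) = 11  (check: 191·(-5) + 87·11 = 2)
  q = 8: r = 1, s = 1 − 8·(-5) = 41, t = -2 − 8·11 = -90  (check: 191·41 + 87·(-90) = 1)
The row with r = 1 (the gcd) gives the Bezout coefficients s = 41, t = -90.
Result: 191 · (41) + 87 · (-90) = 1.

gcd(191, 87) = 1; s = 41, t = -90 (check: 191·41 + 87·(-90) = 1).


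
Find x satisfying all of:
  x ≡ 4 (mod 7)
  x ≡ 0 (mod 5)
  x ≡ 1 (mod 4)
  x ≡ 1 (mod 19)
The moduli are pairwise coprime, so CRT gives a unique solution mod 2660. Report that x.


Product of moduli M = 7 · 5 · 4 · 19 = 2660.
Merge one congruence at a time:
  Start: x ≡ 4 (mod 7).
  Combine with x ≡ 0 (mod 5); new modulus lcm = 35.
    Write x = 4 + 7·t and substitute into x ≡ 0 (mod 5): 7·t ≡ 0 − 4 = -4 (mod 5).
    Reduce coefficients mod 5: 2·t ≡ 1 (mod 5).
    The inverse of 2 mod 5 is 3 (since 2·3 = 6 = 1·5 + 1), so t ≡ 3·1 = 3 ≡ 3 (mod 5).
    Then x = 4 + 7·3 = 25, valid modulo lcm(7, 5) = 35: x ≡ 25 (mod 35).
  Combine with x ≡ 1 (mod 4); new modulus lcm = 140.
    Write x = 25 + 35·t and substitute into x ≡ 1 (mod 4): 35·t ≡ 1 − 25 = -24 (mod 4).
    Reduce coefficients mod 4: 3·t ≡ 0 (mod 4).
    The inverse of 3 mod 4 is 3 (since 3·3 = 9 = 2·4 + 1), so t ≡ 3·0 = 0 ≡ 0 (mod 4).
    Then x = 25 + 35·0 = 25, valid modulo lcm(35, 4) = 140: x ≡ 25 (mod 140).
  Combine with x ≡ 1 (mod 19); new modulus lcm = 2660.
    Write x = 25 + 140·t and substitute into x ≡ 1 (mod 19): 140·t ≡ 1 − 25 = -24 (mod 19).
    Reduce coefficients mod 19: 7·t ≡ 14 (mod 19).
    The inverse of 7 mod 19 is 11 (since 7·11 = 77 = 4·19 + 1), so t ≡ 11·14 = 154 ≡ 2 (mod 19).
    Then x = 25 + 140·2 = 305, valid modulo lcm(140, 19) = 2660: x ≡ 305 (mod 2660).
Verify against each original: 305 mod 7 = 4, 305 mod 5 = 0, 305 mod 4 = 1, 305 mod 19 = 1.

x ≡ 305 (mod 2660).


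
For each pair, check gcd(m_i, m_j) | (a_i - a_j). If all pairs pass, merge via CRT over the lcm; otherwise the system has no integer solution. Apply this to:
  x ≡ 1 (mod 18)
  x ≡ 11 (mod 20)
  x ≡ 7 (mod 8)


Moduli 18, 20, 8 are not pairwise coprime, so CRT works modulo lcm(m_i) when all pairwise compatibility conditions hold.
Pairwise compatibility: gcd(m_i, m_j) must divide a_i - a_j for every pair.
Merge one congruence at a time:
  Start: x ≡ 1 (mod 18).
  Combine with x ≡ 11 (mod 20): gcd(18, 20) = 2; 11 - 1 = 10, which IS divisible by 2, so compatible.
    Write x = 1 + 18·t and substitute into x ≡ 11 (mod 20): 18·t ≡ 11 − 1 = 10 (mod 20).
    Divide the congruence (and modulus) by g = 2: 9·t ≡ 5 (mod 10).
    The inverse of 9 mod 10 is 9 (since 9·9 = 81 = 8·10 + 1), so t ≡ 9·5 = 45 ≡ 5 (mod 10).
    Then x = 1 + 18·5 = 91, valid modulo lcm(18, 20) = 180: x ≡ 91 (mod 180).
  Combine with x ≡ 7 (mod 8): gcd(180, 8) = 4; 7 - 91 = -84, which IS divisible by 4, so compatible.
    Write x = 91 + 180·t and substitute into x ≡ 7 (mod 8): 180·t ≡ 7 − 91 = -84 (mod 8).
    Divide the congruence (and modulus) by g = 4: 45·t ≡ -21 (mod 2).
    Reduce coefficients mod 2: 1·t ≡ 1 (mod 2).
    So t ≡ 1 (mod 2).
    Then x = 91 + 180·1 = 271, valid modulo lcm(180, 8) = 360: x ≡ 271 (mod 360).
Verify: 271 mod 18 = 1, 271 mod 20 = 11, 271 mod 8 = 7.

x ≡ 271 (mod 360).


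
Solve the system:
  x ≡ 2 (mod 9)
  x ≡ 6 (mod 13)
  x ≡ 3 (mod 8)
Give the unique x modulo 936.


Moduli 9, 13, 8 are pairwise coprime; by CRT there is a unique solution modulo M = 9 · 13 · 8 = 936.
Solve pairwise, accumulating the modulus:
  Start with x ≡ 2 (mod 9).
  Combine with x ≡ 6 (mod 13): since gcd(9, 13) = 1, we get a unique residue mod 117.
    Write x = 2 + 9·t and substitute into x ≡ 6 (mod 13): 9·t ≡ 6 − 2 = 4 (mod 13).
    The inverse of 9 mod 13 is 3 (since 9·3 = 27 = 2·13 + 1), so t ≡ 3·4 = 12 ≡ 12 (mod 13).
    Then x = 2 + 9·12 = 110, valid modulo lcm(9, 13) = 117: x ≡ 110 (mod 117).
  Combine with x ≡ 3 (mod 8): since gcd(117, 8) = 1, we get a unique residue mod 936.
    Write x = 110 + 117·t and substitute into x ≡ 3 (mod 8): 117·t ≡ 3 − 110 = -107 (mod 8).
    Reduce coefficients mod 8: 5·t ≡ 5 (mod 8).
    The inverse of 5 mod 8 is 5 (since 5·5 = 25 = 3·8 + 1), so t ≡ 5·5 = 25 ≡ 1 (mod 8).
    Then x = 110 + 117·1 = 227, valid modulo lcm(117, 8) = 936: x ≡ 227 (mod 936).
Verify: 227 mod 9 = 2 ✓, 227 mod 13 = 6 ✓, 227 mod 8 = 3 ✓.

x ≡ 227 (mod 936).


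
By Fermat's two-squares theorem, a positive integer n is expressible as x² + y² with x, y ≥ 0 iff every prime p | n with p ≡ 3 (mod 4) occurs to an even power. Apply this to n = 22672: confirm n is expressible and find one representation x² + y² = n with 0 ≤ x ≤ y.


Step 1: Factor n = 22672 = 2^4 · 13 · 109.
Step 2: Check the mod-4 condition on each prime factor: 2 = 2 (special); 13 ≡ 1 (mod 4), exponent 1; 109 ≡ 1 (mod 4), exponent 1.
All primes ≡ 3 (mod 4) appear to even exponent (or don't appear), so by the two-squares theorem n IS expressible as a sum of two squares.
Step 3: Build a representation. Group n = k² · m with k = 4 and m = 13 · 109 = 1417 (a product of primes ≡ 1 (mod 4)); a representation of m scales to one of n via (k·x)² + (k·y)² = k²(x² + y²). Each prime p ≡ 1 (mod 4) is itself a sum of two squares; find a² by testing p − a² for a perfect square:
  13: 13 − 1² = 12, 13 − 2² = 9 = 3² ⇒ 13 = 2² + 3².
  109: 109 − 1² = 108, 109 − 2² = 105, 109 − 3² = 100 = 10² ⇒ 109 = 3² + 10².
  Combine using the Brahmagupta–Fibonacci identity (a² + b²)(c² + d²) = (ac − bd)² + (ad + bc)² = (ac + bd)² + (ad − bc)²:
  13 · 109 = 1417: from (2² + 3²)(3² + 10²), take (2·3 − 3·10, 2·10 + 3·3) = (6 − 30, 20 + 9) = (-24, 29); dropping signs (only squares matter) gives (24, 29); check 24² + 29² = 576 + 841 = 1417 ✓.
  Scale by k = 4: (4·24, 4·29) = (96, 116).
Step 4: Order so x ≤ y and verify: 96² + 116² = 9216 + 13456 = 22672 = n. ✓

n = 22672 = 96² + 116² (one valid representation with x ≤ y).


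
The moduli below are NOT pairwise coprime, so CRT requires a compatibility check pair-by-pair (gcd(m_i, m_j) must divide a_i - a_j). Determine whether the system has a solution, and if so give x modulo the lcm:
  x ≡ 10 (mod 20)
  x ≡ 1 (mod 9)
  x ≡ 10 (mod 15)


Moduli 20, 9, 15 are not pairwise coprime, so CRT works modulo lcm(m_i) when all pairwise compatibility conditions hold.
Pairwise compatibility: gcd(m_i, m_j) must divide a_i - a_j for every pair.
Merge one congruence at a time:
  Start: x ≡ 10 (mod 20).
  Combine with x ≡ 1 (mod 9): gcd(20, 9) = 1; 1 - 10 = -9, which IS divisible by 1, so compatible.
    Write x = 10 + 20·t and substitute into x ≡ 1 (mod 9): 20·t ≡ 1 − 10 = -9 (mod 9).
    Reduce coefficients mod 9: 2·t ≡ 0 (mod 9).
    The inverse of 2 mod 9 is 5 (since 2·5 = 10 = 1·9 + 1), so t ≡ 5·0 = 0 ≡ 0 (mod 9).
    Then x = 10 + 20·0 = 10, valid modulo lcm(20, 9) = 180: x ≡ 10 (mod 180).
  Combine with x ≡ 10 (mod 15): gcd(180, 15) = 15; 10 - 10 = 0, which IS divisible by 15, so compatible.
    Write x = 10 + 180·t and substitute into x ≡ 10 (mod 15): 180·t ≡ 10 − 10 = 0 (mod 15).
    Divide the congruence (and modulus) by g = 15: 12·t ≡ 0 (mod 1).
    Modulo 1 every t works; take t = 0.
    Then x = 10 + 180·0 = 10, valid modulo lcm(180, 15) = 180: x ≡ 10 (mod 180).
Verify: 10 mod 20 = 10, 10 mod 9 = 1, 10 mod 15 = 10.

x ≡ 10 (mod 180).


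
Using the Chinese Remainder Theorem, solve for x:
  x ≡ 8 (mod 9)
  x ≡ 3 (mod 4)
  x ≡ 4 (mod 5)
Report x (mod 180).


Moduli 9, 4, 5 are pairwise coprime; by CRT there is a unique solution modulo M = 9 · 4 · 5 = 180.
Solve pairwise, accumulating the modulus:
  Start with x ≡ 8 (mod 9).
  Combine with x ≡ 3 (mod 4): since gcd(9, 4) = 1, we get a unique residue mod 36.
    Write x = 8 + 9·t and substitute into x ≡ 3 (mod 4): 9·t ≡ 3 − 8 = -5 (mod 4).
    Reduce coefficients mod 4: 1·t ≡ 3 (mod 4).
    So t ≡ 3 (mod 4).
    Then x = 8 + 9·3 = 35, valid modulo lcm(9, 4) = 36: x ≡ 35 (mod 36).
  Combine with x ≡ 4 (mod 5): since gcd(36, 5) = 1, we get a unique residue mod 180.
    Write x = 35 + 36·t and substitute into x ≡ 4 (mod 5): 36·t ≡ 4 − 35 = -31 (mod 5).
    Reduce coefficients mod 5: 1·t ≡ 4 (mod 5).
    So t ≡ 4 (mod 5).
    Then x = 35 + 36·4 = 179, valid modulo lcm(36, 5) = 180: x ≡ 179 (mod 180).
Verify: 179 mod 9 = 8 ✓, 179 mod 4 = 3 ✓, 179 mod 5 = 4 ✓.

x ≡ 179 (mod 180).


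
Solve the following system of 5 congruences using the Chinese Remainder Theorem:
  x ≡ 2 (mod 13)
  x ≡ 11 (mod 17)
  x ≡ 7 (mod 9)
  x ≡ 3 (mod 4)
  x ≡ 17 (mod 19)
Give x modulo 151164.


Product of moduli M = 13 · 17 · 9 · 4 · 19 = 151164.
Merge one congruence at a time:
  Start: x ≡ 2 (mod 13).
  Combine with x ≡ 11 (mod 17); new modulus lcm = 221.
    Write x = 2 + 13·t and substitute into x ≡ 11 (mod 17): 13·t ≡ 11 − 2 = 9 (mod 17).
    The inverse of 13 mod 17 is 4 (since 13·4 = 52 = 3·17 + 1), so t ≡ 4·9 = 36 ≡ 2 (mod 17).
    Then x = 2 + 13·2 = 28, valid modulo lcm(13, 17) = 221: x ≡ 28 (mod 221).
  Combine with x ≡ 7 (mod 9); new modulus lcm = 1989.
    Write x = 28 + 221·t and substitute into x ≡ 7 (mod 9): 221·t ≡ 7 − 28 = -21 (mod 9).
    Reduce coefficients mod 9: 5·t ≡ 6 (mod 9).
    The inverse of 5 mod 9 is 2 (since 5·2 = 10 = 1·9 + 1), so t ≡ 2·6 = 12 ≡ 3 (mod 9).
    Then x = 28 + 221·3 = 691, valid modulo lcm(221, 9) = 1989: x ≡ 691 (mod 1989).
  Combine with x ≡ 3 (mod 4); new modulus lcm = 7956.
    Write x = 691 + 1989·t and substitute into x ≡ 3 (mod 4): 1989·t ≡ 3 − 691 = -688 (mod 4).
    Reduce coefficients mod 4: 1·t ≡ 0 (mod 4).
    So t ≡ 0 (mod 4).
    Then x = 691 + 1989·0 = 691, valid modulo lcm(1989, 4) = 7956: x ≡ 691 (mod 7956).
  Combine with x ≡ 17 (mod 19); new modulus lcm = 151164.
    Write x = 691 + 7956·t and substitute into x ≡ 17 (mod 19): 7956·t ≡ 17 − 691 = -674 (mod 19).
    Reduce coefficients mod 19: 14·t ≡ 10 (mod 19).
    The inverse of 14 mod 19 is 15 (since 14·15 = 210 = 11·19 + 1), so t ≡ 15·10 = 150 ≡ 17 (mod 19).
    Then x = 691 + 7956·17 = 135943, valid modulo lcm(7956, 19) = 151164: x ≡ 135943 (mod 151164).
Verify against each original: 135943 mod 13 = 2, 135943 mod 17 = 11, 135943 mod 9 = 7, 135943 mod 4 = 3, 135943 mod 19 = 17.

x ≡ 135943 (mod 151164).


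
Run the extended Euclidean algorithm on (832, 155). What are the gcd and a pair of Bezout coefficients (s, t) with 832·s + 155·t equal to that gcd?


Euclidean algorithm on (832, 155) — divide until remainder is 0:
  832 = 5 · 155 + 57
  155 = 2 · 57 + 41
  57 = 1 · 41 + 16
  41 = 2 · 16 + 9
  16 = 1 · 9 + 7
  9 = 1 · 7 + 2
  7 = 3 · 2 + 1
  2 = 2 · 1 + 0
gcd(832, 155) = 1.
Track Bezout coefficients alongside the remainders: start with r₀ = 832 = a·1 + b·0 (s = 1, t = 0) and r₁ = 155 = a·0 + b·1 (s = 0, t = 1); each new remainder r_{k+1} = r_{k-1} − q_k·r_k inherits s_{k+1} = s_{k-1} − q_k·s_k, t_{k+1} = t_{k-1} − q_k·t_k, so r_k = a·s_k + b·t_k at every step:
  q = 5: r = 57, s = 1 − 5·0 = 1, t = 0 − 5·1 = -5  (check: 832·1 + 155·(-5) = 57)
  q = 2: r = 41, s = 0 − 2·1 = -2, t = 1 − 2·(-5) = 11  (check: 832·(-2) + 155·11 = 41)
  q = 1: r = 16, s = 1 − 1·(-2) = 3, t = -5 − 1·11 = -16  (check: 832·3 + 155·(-16) = 16)
  q = 2: r = 9, s = -2 − 2·3 = -8, t = 11 − 2·(-16) = 43  (check: 832·(-8) + 155·43 = 9)
  q = 1: r = 7, s = 3 − 1·(-8) = 11, t = -16 − 1·43 = -59  (check: 832·11 + 155·(-59) = 7)
  q = 1: r = 2, s = -8 − 1·11 = -19, t = 43 − 1·(-59) = 102  (check: 832·(-19) + 155·102 = 2)
  q = 3: r = 1, s = 11 − 3·(-19) = 68, t = -59 − 3·102 = -365  (check: 832·68 + 155·(-365) = 1)
The row with r = 1 (the gcd) gives the Bezout coefficients s = 68, t = -365.
Result: 832 · (68) + 155 · (-365) = 1.

gcd(832, 155) = 1; s = 68, t = -365 (check: 832·68 + 155·(-365) = 1).


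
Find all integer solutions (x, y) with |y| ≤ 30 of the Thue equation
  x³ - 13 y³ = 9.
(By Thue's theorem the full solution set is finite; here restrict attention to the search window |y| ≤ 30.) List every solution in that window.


The equation is x³ - 13y³ = 9. For fixed y, x³ = 13·y³ + 9, so a solution requires the RHS to be a perfect cube.
Strategy: iterate y from -30 to 30, compute RHS = 13·y³ + 9, and check whether it is a (positive or negative) perfect cube.
Check small values of y:
  y = 0: RHS = 9 is not a perfect cube.
  y = 1: RHS = 22 is not a perfect cube.
  y = -1: RHS = -4 is not a perfect cube.
  y = 2: RHS = 113 is not a perfect cube.
  y = -2: RHS = -95 is not a perfect cube.
  y = 3: RHS = 360 is not a perfect cube.
  y = -3: RHS = -342 is not a perfect cube.
Continuing the search up to |y| = 30 finds no solutions either.
No (x, y) in the scanned range satisfies the equation.

No integer solutions with |y| ≤ 30.


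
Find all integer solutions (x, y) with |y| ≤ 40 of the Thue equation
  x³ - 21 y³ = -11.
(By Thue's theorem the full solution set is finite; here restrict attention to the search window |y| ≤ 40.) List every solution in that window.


The equation is x³ - 21y³ = -11. For fixed y, x³ = 21·y³ − 11, so a solution requires the RHS to be a perfect cube.
Strategy: iterate y from -40 to 40, compute RHS = 21·y³ − 11, and check whether it is a (positive or negative) perfect cube.
Check small values of y:
  y = 0: RHS = -11 is not a perfect cube.
  y = 1: RHS = 10 is not a perfect cube.
  y = -1: RHS = -32 is not a perfect cube.
  y = 2: RHS = 157 is not a perfect cube.
  y = -2: RHS = -179 is not a perfect cube.
  y = 3: RHS = 556 is not a perfect cube.
  y = -3: RHS = -578 is not a perfect cube.
Continuing the search up to |y| = 40 finds no solutions either.
No (x, y) in the scanned range satisfies the equation.

No integer solutions with |y| ≤ 40.


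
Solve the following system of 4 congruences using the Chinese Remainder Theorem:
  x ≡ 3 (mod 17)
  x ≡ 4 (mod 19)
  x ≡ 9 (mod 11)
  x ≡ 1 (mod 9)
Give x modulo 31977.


Product of moduli M = 17 · 19 · 11 · 9 = 31977.
Merge one congruence at a time:
  Start: x ≡ 3 (mod 17).
  Combine with x ≡ 4 (mod 19); new modulus lcm = 323.
    Write x = 3 + 17·t and substitute into x ≡ 4 (mod 19): 17·t ≡ 4 − 3 = 1 (mod 19).
    The inverse of 17 mod 19 is 9 (since 17·9 = 153 = 8·19 + 1), so t ≡ 9·1 = 9 ≡ 9 (mod 19).
    Then x = 3 + 17·9 = 156, valid modulo lcm(17, 19) = 323: x ≡ 156 (mod 323).
  Combine with x ≡ 9 (mod 11); new modulus lcm = 3553.
    Write x = 156 + 323·t and substitute into x ≡ 9 (mod 11): 323·t ≡ 9 − 156 = -147 (mod 11).
    Reduce coefficients mod 11: 4·t ≡ 7 (mod 11).
    The inverse of 4 mod 11 is 3 (since 4·3 = 12 = 1·11 + 1), so t ≡ 3·7 = 21 ≡ 10 (mod 11).
    Then x = 156 + 323·10 = 3386, valid modulo lcm(323, 11) = 3553: x ≡ 3386 (mod 3553).
  Combine with x ≡ 1 (mod 9); new modulus lcm = 31977.
    Write x = 3386 + 3553·t and substitute into x ≡ 1 (mod 9): 3553·t ≡ 1 − 3386 = -3385 (mod 9).
    Reduce coefficients mod 9: 7·t ≡ 8 (mod 9).
    The inverse of 7 mod 9 is 4 (since 7·4 = 28 = 3·9 + 1), so t ≡ 4·8 = 32 ≡ 5 (mod 9).
    Then x = 3386 + 3553·5 = 21151, valid modulo lcm(3553, 9) = 31977: x ≡ 21151 (mod 31977).
Verify against each original: 21151 mod 17 = 3, 21151 mod 19 = 4, 21151 mod 11 = 9, 21151 mod 9 = 1.

x ≡ 21151 (mod 31977).


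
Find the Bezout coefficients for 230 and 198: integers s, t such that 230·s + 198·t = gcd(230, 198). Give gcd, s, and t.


Euclidean algorithm on (230, 198) — divide until remainder is 0:
  230 = 1 · 198 + 32
  198 = 6 · 32 + 6
  32 = 5 · 6 + 2
  6 = 3 · 2 + 0
gcd(230, 198) = 2.
Track Bezout coefficients alongside the remainders: start with r₀ = 230 = a·1 + b·0 (s = 1, t = 0) and r₁ = 198 = a·0 + b·1 (s = 0, t = 1); each new remainder r_{k+1} = r_{k-1} − q_k·r_k inherits s_{k+1} = s_{k-1} − q_k·s_k, t_{k+1} = t_{k-1} − q_k·t_k, so r_k = a·s_k + b·t_k at every step:
  q = 1: r = 32, s = 1 − 1·0 = 1, t = 0 − 1·1 = -1  (check: 230·1 + 198·(-1) = 32)
  q = 6: r = 6, s = 0 − 6·1 = -6, t = 1 − 6·(-1) = 7  (check: 230·(-6) + 198·7 = 6)
  q = 5: r = 2, s = 1 − 5·(-6) = 31, t = -1 − 5·7 = -36  (check: 230·31 + 198·(-36) = 2)
The row with r = 2 (the gcd) gives the Bezout coefficients s = 31, t = -36.
Result: 230 · (31) + 198 · (-36) = 2.

gcd(230, 198) = 2; s = 31, t = -36 (check: 230·31 + 198·(-36) = 2).


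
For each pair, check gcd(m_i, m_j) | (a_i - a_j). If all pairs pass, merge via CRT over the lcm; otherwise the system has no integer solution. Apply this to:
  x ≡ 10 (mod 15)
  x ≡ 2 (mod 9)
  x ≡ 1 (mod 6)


Moduli 15, 9, 6 are not pairwise coprime, so CRT works modulo lcm(m_i) when all pairwise compatibility conditions hold.
Pairwise compatibility: gcd(m_i, m_j) must divide a_i - a_j for every pair.
Merge one congruence at a time:
  Start: x ≡ 10 (mod 15).
  Combine with x ≡ 2 (mod 9): gcd(15, 9) = 3, and 2 - 10 = -8 is NOT divisible by 3.
    ⇒ system is inconsistent (no integer solution).

No solution (the system is inconsistent).


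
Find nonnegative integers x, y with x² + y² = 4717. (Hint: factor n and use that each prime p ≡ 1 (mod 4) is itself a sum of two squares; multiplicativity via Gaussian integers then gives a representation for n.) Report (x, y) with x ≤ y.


Step 1: Factor n = 4717 = 53 · 89.
Step 2: Check the mod-4 condition on each prime factor: 53 ≡ 1 (mod 4), exponent 1; 89 ≡ 1 (mod 4), exponent 1.
All primes ≡ 3 (mod 4) appear to even exponent (or don't appear), so by the two-squares theorem n IS expressible as a sum of two squares.
Step 3: Build a representation. Here n = 53 · 89 is a product of primes ≡ 1 (mod 4). Each prime p ≡ 1 (mod 4) is itself a sum of two squares; find a² by testing p − a² for a perfect square:
  53: 53 − 1² = 52, 53 − 2² = 49 = 7² ⇒ 53 = 2² + 7².
  89: 89 − 1² = 88, 89 − 2² = 85, 89 − 3² = 80, 89 − 4² = 73, 89 − 5² = 64 = 8² ⇒ 89 = 5² + 8².
  Combine using the Brahmagupta–Fibonacci identity (a² + b²)(c² + d²) = (ac − bd)² + (ad + bc)² = (ac + bd)² + (ad − bc)²:
  53 · 89 = 4717: from (2² + 7²)(5² + 8²), take (2·5 − 7·8, 2·8 + 7·5) = (10 − 56, 16 + 35) = (-46, 51); dropping signs (only squares matter) gives (46, 51); check 46² + 51² = 2116 + 2601 = 4717 ✓.
Step 4: Order so x ≤ y and verify: 46² + 51² = 2116 + 2601 = 4717 = n. ✓

n = 4717 = 46² + 51² (one valid representation with x ≤ y).


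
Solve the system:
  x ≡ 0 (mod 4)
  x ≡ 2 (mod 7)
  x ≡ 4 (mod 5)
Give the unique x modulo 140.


Moduli 4, 7, 5 are pairwise coprime; by CRT there is a unique solution modulo M = 4 · 7 · 5 = 140.
Solve pairwise, accumulating the modulus:
  Start with x ≡ 0 (mod 4).
  Combine with x ≡ 2 (mod 7): since gcd(4, 7) = 1, we get a unique residue mod 28.
    Write x = 0 + 4·t and substitute into x ≡ 2 (mod 7): 4·t ≡ 2 − 0 = 2 (mod 7).
    The inverse of 4 mod 7 is 2 (since 4·2 = 8 = 1·7 + 1), so t ≡ 2·2 = 4 ≡ 4 (mod 7).
    Then x = 0 + 4·4 = 16, valid modulo lcm(4, 7) = 28: x ≡ 16 (mod 28).
  Combine with x ≡ 4 (mod 5): since gcd(28, 5) = 1, we get a unique residue mod 140.
    Write x = 16 + 28·t and substitute into x ≡ 4 (mod 5): 28·t ≡ 4 − 16 = -12 (mod 5).
    Reduce coefficients mod 5: 3·t ≡ 3 (mod 5).
    The inverse of 3 mod 5 is 2 (since 3·2 = 6 = 1·5 + 1), so t ≡ 2·3 = 6 ≡ 1 (mod 5).
    Then x = 16 + 28·1 = 44, valid modulo lcm(28, 5) = 140: x ≡ 44 (mod 140).
Verify: 44 mod 4 = 0 ✓, 44 mod 7 = 2 ✓, 44 mod 5 = 4 ✓.

x ≡ 44 (mod 140).


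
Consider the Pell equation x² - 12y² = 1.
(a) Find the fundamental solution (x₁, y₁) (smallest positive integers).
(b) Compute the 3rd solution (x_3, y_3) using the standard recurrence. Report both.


Step 1: Find the fundamental solution (x₁, y₁) of x² - 12y² = 1.
  Expand √12 as a continued fraction. a₀ = ⌊√12⌋ = 3; iterate m_{k+1} = d_k·a_k − m_k, d_{k+1} = (12 − m_{k+1}²)/d_k, a_{k+1} = ⌊(a₀ + m_{k+1})/d_{k+1}⌋ (starting m₀ = 0, d₀ = 1), with convergents p_k = a_k·p_{k-1} + p_{k-2}, q_k = a_k·q_{k-1} + q_{k-2} (p₋₁ = 1, q₋₁ = 0):
  k = 0: a₀ = 3; p₀/q₀ = 3/1; p₀² − 12·q₀² = 9 − 12 = -3.
  k = 1: m = 3, d = 3, a = ⌊(3 + 3)/3⌋ = 2; p/q = (2·3 + 1)/(2·1 + 0) = 7/2; p² − 12·q² = 49 − 48 = 1.
  The first convergent with p² − 12·q² = 1 gives the fundamental solution (x₁, y₁) = (7, 2).
Step 2: Apply the recurrence (x_{n+1}, y_{n+1}) = (x₁x_n + 12y₁y_n, x₁y_n + y₁x_n) repeatedly.
  From (x_1, y_1) = (7, 2): x_2 = 7·7 + 12·2·2 = 97; y_2 = 7·2 + 2·7 = 28.
  From (x_2, y_2) = (97, 28): x_3 = 7·97 + 12·2·28 = 1351; y_3 = 7·28 + 2·97 = 390.
Step 3: Verify x_3² - 12·y_3² = 1825201 - 1825200 = 1 (should be 1). ✓

(x_1, y_1) = (7, 2); (x_3, y_3) = (1351, 390).


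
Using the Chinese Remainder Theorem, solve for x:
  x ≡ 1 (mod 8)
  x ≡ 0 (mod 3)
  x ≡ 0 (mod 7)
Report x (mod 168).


Moduli 8, 3, 7 are pairwise coprime; by CRT there is a unique solution modulo M = 8 · 3 · 7 = 168.
Solve pairwise, accumulating the modulus:
  Start with x ≡ 1 (mod 8).
  Combine with x ≡ 0 (mod 3): since gcd(8, 3) = 1, we get a unique residue mod 24.
    Write x = 1 + 8·t and substitute into x ≡ 0 (mod 3): 8·t ≡ 0 − 1 = -1 (mod 3).
    Reduce coefficients mod 3: 2·t ≡ 2 (mod 3).
    The inverse of 2 mod 3 is 2 (since 2·2 = 4 = 1·3 + 1), so t ≡ 2·2 = 4 ≡ 1 (mod 3).
    Then x = 1 + 8·1 = 9, valid modulo lcm(8, 3) = 24: x ≡ 9 (mod 24).
  Combine with x ≡ 0 (mod 7): since gcd(24, 7) = 1, we get a unique residue mod 168.
    Write x = 9 + 24·t and substitute into x ≡ 0 (mod 7): 24·t ≡ 0 − 9 = -9 (mod 7).
    Reduce coefficients mod 7: 3·t ≡ 5 (mod 7).
    The inverse of 3 mod 7 is 5 (since 3·5 = 15 = 2·7 + 1), so t ≡ 5·5 = 25 ≡ 4 (mod 7).
    Then x = 9 + 24·4 = 105, valid modulo lcm(24, 7) = 168: x ≡ 105 (mod 168).
Verify: 105 mod 8 = 1 ✓, 105 mod 3 = 0 ✓, 105 mod 7 = 0 ✓.

x ≡ 105 (mod 168).


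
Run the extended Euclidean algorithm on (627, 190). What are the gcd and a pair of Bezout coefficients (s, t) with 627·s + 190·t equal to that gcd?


Euclidean algorithm on (627, 190) — divide until remainder is 0:
  627 = 3 · 190 + 57
  190 = 3 · 57 + 19
  57 = 3 · 19 + 0
gcd(627, 190) = 19.
Track Bezout coefficients alongside the remainders: start with r₀ = 627 = a·1 + b·0 (s = 1, t = 0) and r₁ = 190 = a·0 + b·1 (s = 0, t = 1); each new remainder r_{k+1} = r_{k-1} − q_k·r_k inherits s_{k+1} = s_{k-1} − q_k·s_k, t_{k+1} = t_{k-1} − q_k·t_k, so r_k = a·s_k + b·t_k at every step:
  q = 3: r = 57, s = 1 − 3·0 = 1, t = 0 − 3·1 = -3  (check: 627·1 + 190·(-3) = 57)
  q = 3: r = 19, s = 0 − 3·1 = -3, t = 1 − 3·(-3) = 10  (check: 627·(-3) + 190·10 = 19)
The row with r = 19 (the gcd) gives the Bezout coefficients s = -3, t = 10.
Result: 627 · (-3) + 190 · (10) = 19.

gcd(627, 190) = 19; s = -3, t = 10 (check: 627·(-3) + 190·10 = 19).


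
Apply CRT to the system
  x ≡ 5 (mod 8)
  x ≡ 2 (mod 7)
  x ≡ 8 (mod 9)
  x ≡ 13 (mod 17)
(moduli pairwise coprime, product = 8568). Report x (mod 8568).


Product of moduli M = 8 · 7 · 9 · 17 = 8568.
Merge one congruence at a time:
  Start: x ≡ 5 (mod 8).
  Combine with x ≡ 2 (mod 7); new modulus lcm = 56.
    Write x = 5 + 8·t and substitute into x ≡ 2 (mod 7): 8·t ≡ 2 − 5 = -3 (mod 7).
    Reduce coefficients mod 7: 1·t ≡ 4 (mod 7).
    So t ≡ 4 (mod 7).
    Then x = 5 + 8·4 = 37, valid modulo lcm(8, 7) = 56: x ≡ 37 (mod 56).
  Combine with x ≡ 8 (mod 9); new modulus lcm = 504.
    Write x = 37 + 56·t and substitute into x ≡ 8 (mod 9): 56·t ≡ 8 − 37 = -29 (mod 9).
    Reduce coefficients mod 9: 2·t ≡ 7 (mod 9).
    The inverse of 2 mod 9 is 5 (since 2·5 = 10 = 1·9 + 1), so t ≡ 5·7 = 35 ≡ 8 (mod 9).
    Then x = 37 + 56·8 = 485, valid modulo lcm(56, 9) = 504: x ≡ 485 (mod 504).
  Combine with x ≡ 13 (mod 17); new modulus lcm = 8568.
    Write x = 485 + 504·t and substitute into x ≡ 13 (mod 17): 504·t ≡ 13 − 485 = -472 (mod 17).
    Reduce coefficients mod 17: 11·t ≡ 4 (mod 17).
    The inverse of 11 mod 17 is 14 (since 11·14 = 154 = 9·17 + 1), so t ≡ 14·4 = 56 ≡ 5 (mod 17).
    Then x = 485 + 504·5 = 3005, valid modulo lcm(504, 17) = 8568: x ≡ 3005 (mod 8568).
Verify against each original: 3005 mod 8 = 5, 3005 mod 7 = 2, 3005 mod 9 = 8, 3005 mod 17 = 13.

x ≡ 3005 (mod 8568).


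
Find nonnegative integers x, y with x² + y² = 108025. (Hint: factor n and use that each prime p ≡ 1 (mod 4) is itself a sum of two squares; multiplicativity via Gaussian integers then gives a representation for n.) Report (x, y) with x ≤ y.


Step 1: Factor n = 108025 = 5^2 · 29 · 149.
Step 2: Check the mod-4 condition on each prime factor: 5 ≡ 1 (mod 4), exponent 2; 29 ≡ 1 (mod 4), exponent 1; 149 ≡ 1 (mod 4), exponent 1.
All primes ≡ 3 (mod 4) appear to even exponent (or don't appear), so by the two-squares theorem n IS expressible as a sum of two squares.
Step 3: Build a representation. Group n = k² · m with k = 5 and m = 29 · 149 = 4321 (a product of primes ≡ 1 (mod 4)); a representation of m scales to one of n via (k·x)² + (k·y)² = k²(x² + y²). Each prime p ≡ 1 (mod 4) is itself a sum of two squares; find a² by testing p − a² for a perfect square:
  29: 29 − 1² = 28, 29 − 2² = 25 = 5² ⇒ 29 = 2² + 5².
  149: 149 − 1² = 148, 149 − 2² = 145, 149 − 3² = 140, 149 − 4² = 133, 149 − 5² = 124, 149 − 6² = 113, 149 − 7² = 100 = 10² ⇒ 149 = 7² + 10².
  Combine using the Brahmagupta–Fibonacci identity (a² + b²)(c² + d²) = (ac − bd)² + (ad + bc)² = (ac + bd)² + (ad − bc)²:
  29 · 149 = 4321: from (2² + 5²)(7² + 10²), take (2·7 − 5·10, 2·10 + 5·7) = (14 − 50, 20 + 35) = (-36, 55); dropping signs (only squares matter) gives (36, 55); check 36² + 55² = 1296 + 3025 = 4321 ✓.
  Scale by k = 5: (5·36, 5·55) = (180, 275).
Step 4: Order so x ≤ y and verify: 180² + 275² = 32400 + 75625 = 108025 = n. ✓

n = 108025 = 180² + 275² (one valid representation with x ≤ y).


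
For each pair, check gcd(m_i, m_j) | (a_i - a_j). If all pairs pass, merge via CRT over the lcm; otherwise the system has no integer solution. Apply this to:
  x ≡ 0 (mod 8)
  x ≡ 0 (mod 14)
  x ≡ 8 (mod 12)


Moduli 8, 14, 12 are not pairwise coprime, so CRT works modulo lcm(m_i) when all pairwise compatibility conditions hold.
Pairwise compatibility: gcd(m_i, m_j) must divide a_i - a_j for every pair.
Merge one congruence at a time:
  Start: x ≡ 0 (mod 8).
  Combine with x ≡ 0 (mod 14): gcd(8, 14) = 2; 0 - 0 = 0, which IS divisible by 2, so compatible.
    Write x = 0 + 8·t and substitute into x ≡ 0 (mod 14): 8·t ≡ 0 − 0 = 0 (mod 14).
    Divide the congruence (and modulus) by g = 2: 4·t ≡ 0 (mod 7).
    The inverse of 4 mod 7 is 2 (since 4·2 = 8 = 1·7 + 1), so t ≡ 2·0 = 0 ≡ 0 (mod 7).
    Then x = 0 + 8·0 = 0, valid modulo lcm(8, 14) = 56: x ≡ 0 (mod 56).
  Combine with x ≡ 8 (mod 12): gcd(56, 12) = 4; 8 - 0 = 8, which IS divisible by 4, so compatible.
    Write x = 0 + 56·t and substitute into x ≡ 8 (mod 12): 56·t ≡ 8 − 0 = 8 (mod 12).
    Divide the congruence (and modulus) by g = 4: 14·t ≡ 2 (mod 3).
    Reduce coefficients mod 3: 2·t ≡ 2 (mod 3).
    The inverse of 2 mod 3 is 2 (since 2·2 = 4 = 1·3 + 1), so t ≡ 2·2 = 4 ≡ 1 (mod 3).
    Then x = 0 + 56·1 = 56, valid modulo lcm(56, 12) = 168: x ≡ 56 (mod 168).
Verify: 56 mod 8 = 0, 56 mod 14 = 0, 56 mod 12 = 8.

x ≡ 56 (mod 168).


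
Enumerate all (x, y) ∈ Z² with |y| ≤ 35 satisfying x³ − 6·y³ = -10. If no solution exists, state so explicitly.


The equation is x³ - 6y³ = -10. For fixed y, x³ = 6·y³ − 10, so a solution requires the RHS to be a perfect cube.
Strategy: iterate y from -35 to 35, compute RHS = 6·y³ − 10, and check whether it is a (positive or negative) perfect cube.
Check small values of y:
  y = 0: RHS = -10 is not a perfect cube.
  y = 1: RHS = -4 is not a perfect cube.
  y = -1: RHS = -16 is not a perfect cube.
  y = 2: RHS = 38 is not a perfect cube.
  y = -2: RHS = -58 is not a perfect cube.
  y = 3: RHS = 152 is not a perfect cube.
  y = -3: RHS = -172 is not a perfect cube.
Continuing the search up to |y| = 35 finds no solutions either.
No (x, y) in the scanned range satisfies the equation.

No integer solutions with |y| ≤ 35.


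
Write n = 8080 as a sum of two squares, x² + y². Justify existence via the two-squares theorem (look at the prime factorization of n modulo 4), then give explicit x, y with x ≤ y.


Step 1: Factor n = 8080 = 2^4 · 5 · 101.
Step 2: Check the mod-4 condition on each prime factor: 2 = 2 (special); 5 ≡ 1 (mod 4), exponent 1; 101 ≡ 1 (mod 4), exponent 1.
All primes ≡ 3 (mod 4) appear to even exponent (or don't appear), so by the two-squares theorem n IS expressible as a sum of two squares.
Step 3: Build a representation. Group n = k² · m with k = 4 and m = 5 · 101 = 505 (a product of primes ≡ 1 (mod 4)); a representation of m scales to one of n via (k·x)² + (k·y)² = k²(x² + y²). Each prime p ≡ 1 (mod 4) is itself a sum of two squares; find a² by testing p − a² for a perfect square:
  5: 5 − 1² = 4 = 2² ⇒ 5 = 1² + 2².
  101: 101 − 1² = 100 = 10² ⇒ 101 = 1² + 10².
  Combine using the Brahmagupta–Fibonacci identity (a² + b²)(c² + d²) = (ac − bd)² + (ad + bc)² = (ac + bd)² + (ad − bc)²:
  5 · 101 = 505: from (1² + 2²)(1² + 10²), take (1·1 − 2·10, 1·10 + 2·1) = (1 − 20, 10 + 2) = (-19, 12); dropping signs (only squares matter) gives (19, 12); check 19² + 12² = 361 + 144 = 505 ✓.
  Scale by k = 4: (4·19, 4·12) = (76, 48).
Step 4: Order so x ≤ y and verify: 48² + 76² = 2304 + 5776 = 8080 = n. ✓

n = 8080 = 48² + 76² (one valid representation with x ≤ y).


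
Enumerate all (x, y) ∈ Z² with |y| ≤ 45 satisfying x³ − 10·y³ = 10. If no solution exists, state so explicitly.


The equation is x³ - 10y³ = 10. For fixed y, x³ = 10·y³ + 10, so a solution requires the RHS to be a perfect cube.
Strategy: iterate y from -45 to 45, compute RHS = 10·y³ + 10, and check whether it is a (positive or negative) perfect cube.
Check small values of y:
  y = 0: RHS = 10 is not a perfect cube.
  y = 1: RHS = 20 is not a perfect cube.
  y = -1: RHS = 0 = (0)³ ⇒ x = 0 works.
  y = 2: RHS = 90 is not a perfect cube.
  y = -2: RHS = -70 is not a perfect cube.
  y = 3: RHS = 280 is not a perfect cube.
  y = -3: RHS = -260 is not a perfect cube.
Continuing the search up to |y| = 45 finds no further solutions beyond those listed.
Collected solutions: (0, -1).

Solutions (with |y| ≤ 45): (0, -1).


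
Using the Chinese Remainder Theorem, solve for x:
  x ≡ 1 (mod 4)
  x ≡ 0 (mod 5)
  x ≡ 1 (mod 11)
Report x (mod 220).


Moduli 4, 5, 11 are pairwise coprime; by CRT there is a unique solution modulo M = 4 · 5 · 11 = 220.
Solve pairwise, accumulating the modulus:
  Start with x ≡ 1 (mod 4).
  Combine with x ≡ 0 (mod 5): since gcd(4, 5) = 1, we get a unique residue mod 20.
    Write x = 1 + 4·t and substitute into x ≡ 0 (mod 5): 4·t ≡ 0 − 1 = -1 (mod 5).
    Reduce coefficients mod 5: 4·t ≡ 4 (mod 5).
    The inverse of 4 mod 5 is 4 (since 4·4 = 16 = 3·5 + 1), so t ≡ 4·4 = 16 ≡ 1 (mod 5).
    Then x = 1 + 4·1 = 5, valid modulo lcm(4, 5) = 20: x ≡ 5 (mod 20).
  Combine with x ≡ 1 (mod 11): since gcd(20, 11) = 1, we get a unique residue mod 220.
    Write x = 5 + 20·t and substitute into x ≡ 1 (mod 11): 20·t ≡ 1 − 5 = -4 (mod 11).
    Reduce coefficients mod 11: 9·t ≡ 7 (mod 11).
    The inverse of 9 mod 11 is 5 (since 9·5 = 45 = 4·11 + 1), so t ≡ 5·7 = 35 ≡ 2 (mod 11).
    Then x = 5 + 20·2 = 45, valid modulo lcm(20, 11) = 220: x ≡ 45 (mod 220).
Verify: 45 mod 4 = 1 ✓, 45 mod 5 = 0 ✓, 45 mod 11 = 1 ✓.

x ≡ 45 (mod 220).


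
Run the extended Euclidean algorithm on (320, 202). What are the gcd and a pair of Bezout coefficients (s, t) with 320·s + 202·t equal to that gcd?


Euclidean algorithm on (320, 202) — divide until remainder is 0:
  320 = 1 · 202 + 118
  202 = 1 · 118 + 84
  118 = 1 · 84 + 34
  84 = 2 · 34 + 16
  34 = 2 · 16 + 2
  16 = 8 · 2 + 0
gcd(320, 202) = 2.
Track Bezout coefficients alongside the remainders: start with r₀ = 320 = a·1 + b·0 (s = 1, t = 0) and r₁ = 202 = a·0 + b·1 (s = 0, t = 1); each new remainder r_{k+1} = r_{k-1} − q_k·r_k inherits s_{k+1} = s_{k-1} − q_k·s_k, t_{k+1} = t_{k-1} − q_k·t_k, so r_k = a·s_k + b·t_k at every step:
  q = 1: r = 118, s = 1 − 1·0 = 1, t = 0 − 1·1 = -1  (check: 320·1 + 202·(-1) = 118)
  q = 1: r = 84, s = 0 − 1·1 = -1, t = 1 − 1·(-1) = 2  (check: 320·(-1) + 202·2 = 84)
  q = 1: r = 34, s = 1 − 1·(-1) = 2, t = -1 − 1·2 = -3  (check: 320·2 + 202·(-3) = 34)
  q = 2: r = 16, s = -1 − 2·2 = -5, t = 2 − 2·(-3) = 8  (check: 320·(-5) + 202·8 = 16)
  q = 2: r = 2, s = 2 − 2·(-5) = 12, t = -3 − 2·8 = -19  (check: 320·12 + 202·(-19) = 2)
The row with r = 2 (the gcd) gives the Bezout coefficients s = 12, t = -19.
Result: 320 · (12) + 202 · (-19) = 2.

gcd(320, 202) = 2; s = 12, t = -19 (check: 320·12 + 202·(-19) = 2).


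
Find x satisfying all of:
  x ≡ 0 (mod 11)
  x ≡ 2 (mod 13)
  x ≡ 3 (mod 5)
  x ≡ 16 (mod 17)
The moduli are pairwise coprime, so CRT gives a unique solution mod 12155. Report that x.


Product of moduli M = 11 · 13 · 5 · 17 = 12155.
Merge one congruence at a time:
  Start: x ≡ 0 (mod 11).
  Combine with x ≡ 2 (mod 13); new modulus lcm = 143.
    Write x = 0 + 11·t and substitute into x ≡ 2 (mod 13): 11·t ≡ 2 − 0 = 2 (mod 13).
    The inverse of 11 mod 13 is 6 (since 11·6 = 66 = 5·13 + 1), so t ≡ 6·2 = 12 ≡ 12 (mod 13).
    Then x = 0 + 11·12 = 132, valid modulo lcm(11, 13) = 143: x ≡ 132 (mod 143).
  Combine with x ≡ 3 (mod 5); new modulus lcm = 715.
    Write x = 132 + 143·t and substitute into x ≡ 3 (mod 5): 143·t ≡ 3 − 132 = -129 (mod 5).
    Reduce coefficients mod 5: 3·t ≡ 1 (mod 5).
    The inverse of 3 mod 5 is 2 (since 3·2 = 6 = 1·5 + 1), so t ≡ 2·1 = 2 ≡ 2 (mod 5).
    Then x = 132 + 143·2 = 418, valid modulo lcm(143, 5) = 715: x ≡ 418 (mod 715).
  Combine with x ≡ 16 (mod 17); new modulus lcm = 12155.
    Write x = 418 + 715·t and substitute into x ≡ 16 (mod 17): 715·t ≡ 16 − 418 = -402 (mod 17).
    Reduce coefficients mod 17: 1·t ≡ 6 (mod 17).
    So t ≡ 6 (mod 17).
    Then x = 418 + 715·6 = 4708, valid modulo lcm(715, 17) = 12155: x ≡ 4708 (mod 12155).
Verify against each original: 4708 mod 11 = 0, 4708 mod 13 = 2, 4708 mod 5 = 3, 4708 mod 17 = 16.

x ≡ 4708 (mod 12155).


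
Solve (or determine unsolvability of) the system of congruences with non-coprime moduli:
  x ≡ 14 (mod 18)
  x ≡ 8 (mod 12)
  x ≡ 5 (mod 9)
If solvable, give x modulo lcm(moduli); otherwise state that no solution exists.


Moduli 18, 12, 9 are not pairwise coprime, so CRT works modulo lcm(m_i) when all pairwise compatibility conditions hold.
Pairwise compatibility: gcd(m_i, m_j) must divide a_i - a_j for every pair.
Merge one congruence at a time:
  Start: x ≡ 14 (mod 18).
  Combine with x ≡ 8 (mod 12): gcd(18, 12) = 6; 8 - 14 = -6, which IS divisible by 6, so compatible.
    Write x = 14 + 18·t and substitute into x ≡ 8 (mod 12): 18·t ≡ 8 − 14 = -6 (mod 12).
    Divide the congruence (and modulus) by g = 6: 3·t ≡ -1 (mod 2).
    Reduce coefficients mod 2: 1·t ≡ 1 (mod 2).
    So t ≡ 1 (mod 2).
    Then x = 14 + 18·1 = 32, valid modulo lcm(18, 12) = 36: x ≡ 32 (mod 36).
  Combine with x ≡ 5 (mod 9): gcd(36, 9) = 9; 5 - 32 = -27, which IS divisible by 9, so compatible.
    Write x = 32 + 36·t and substitute into x ≡ 5 (mod 9): 36·t ≡ 5 − 32 = -27 (mod 9).
    Divide the congruence (and modulus) by g = 9: 4·t ≡ -3 (mod 1).
    Modulo 1 every t works; take t = 0.
    Then x = 32 + 36·0 = 32, valid modulo lcm(36, 9) = 36: x ≡ 32 (mod 36).
Verify: 32 mod 18 = 14, 32 mod 12 = 8, 32 mod 9 = 5.

x ≡ 32 (mod 36).


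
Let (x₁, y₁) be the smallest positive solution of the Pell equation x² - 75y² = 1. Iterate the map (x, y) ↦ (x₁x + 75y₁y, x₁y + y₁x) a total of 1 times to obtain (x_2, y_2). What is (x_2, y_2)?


Step 1: Find the fundamental solution (x₁, y₁) of x² - 75y² = 1.
  Expand √75 as a continued fraction. a₀ = ⌊√75⌋ = 8; iterate m_{k+1} = d_k·a_k − m_k, d_{k+1} = (75 − m_{k+1}²)/d_k, a_{k+1} = ⌊(a₀ + m_{k+1})/d_{k+1}⌋ (starting m₀ = 0, d₀ = 1), with convergents p_k = a_k·p_{k-1} + p_{k-2}, q_k = a_k·q_{k-1} + q_{k-2} (p₋₁ = 1, q₋₁ = 0):
  k = 0: a₀ = 8; p₀/q₀ = 8/1; p₀² − 75·q₀² = 64 − 75 = -11.
  k = 1: m = 8, d = 11, a = ⌊(8 + 8)/11⌋ = 1; p/q = (1·8 + 1)/(1·1 + 0) = 9/1; p² − 75·q² = 81 − 75 = 6.
  k = 2: m = 3, d = 6, a = ⌊(8 + 3)/6⌋ = 1; p/q = (1·9 + 8)/(1·1 + 1) = 17/2; p² − 75·q² = 289 − 300 = -11.
  k = 3: m = 3, d = 11, a = ⌊(8 + 3)/11⌋ = 1; p/q = (1·17 + 9)/(1·2 + 1) = 26/3; p² − 75·q² = 676 − 675 = 1.
  The first convergent with p² − 75·q² = 1 gives the fundamental solution (x₁, y₁) = (26, 3).
Step 2: Apply the recurrence (x_{n+1}, y_{n+1}) = (x₁x_n + 75y₁y_n, x₁y_n + y₁x_n) repeatedly.
  From (x_1, y_1) = (26, 3): x_2 = 26·26 + 75·3·3 = 1351; y_2 = 26·3 + 3·26 = 156.
Step 3: Verify x_2² - 75·y_2² = 1825201 - 1825200 = 1 (should be 1). ✓

(x_1, y_1) = (26, 3); (x_2, y_2) = (1351, 156).


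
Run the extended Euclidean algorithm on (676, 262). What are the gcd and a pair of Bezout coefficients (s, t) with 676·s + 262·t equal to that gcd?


Euclidean algorithm on (676, 262) — divide until remainder is 0:
  676 = 2 · 262 + 152
  262 = 1 · 152 + 110
  152 = 1 · 110 + 42
  110 = 2 · 42 + 26
  42 = 1 · 26 + 16
  26 = 1 · 16 + 10
  16 = 1 · 10 + 6
  10 = 1 · 6 + 4
  6 = 1 · 4 + 2
  4 = 2 · 2 + 0
gcd(676, 262) = 2.
Track Bezout coefficients alongside the remainders: start with r₀ = 676 = a·1 + b·0 (s = 1, t = 0) and r₁ = 262 = a·0 + b·1 (s = 0, t = 1); each new remainder r_{k+1} = r_{k-1} − q_k·r_k inherits s_{k+1} = s_{k-1} − q_k·s_k, t_{k+1} = t_{k-1} − q_k·t_k, so r_k = a·s_k + b·t_k at every step:
  q = 2: r = 152, s = 1 − 2·0 = 1, t = 0 − 2·1 = -2  (check: 676·1 + 262·(-2) = 152)
  q = 1: r = 110, s = 0 − 1·1 = -1, t = 1 − 1·(-2) = 3  (check: 676·(-1) + 262·3 = 110)
  q = 1: r = 42, s = 1 − 1·(-1) = 2, t = -2 − 1·3 = -5  (check: 676·2 + 262·(-5) = 42)
  q = 2: r = 26, s = -1 − 2·2 = -5, t = 3 − 2·(-5) = 13  (check: 676·(-5) + 262·13 = 26)
  q = 1: r = 16, s = 2 − 1·(-5) = 7, t = -5 − 1·13 = -18  (check: 676·7 + 262·(-18) = 16)
  q = 1: r = 10, s = -5 − 1·7 = -12, t = 13 − 1·(-18) = 31  (check: 676·(-12) + 262·31 = 10)
  q = 1: r = 6, s = 7 − 1·(-12) = 19, t = -18 − 1·31 = -49  (check: 676·19 + 262·(-49) = 6)
  q = 1: r = 4, s = -12 − 1·19 = -31, t = 31 − 1·(-49) = 80  (check: 676·(-31) + 262·80 = 4)
  q = 1: r = 2, s = 19 − 1·(-31) = 50, t = -49 − 1·80 = -129  (check: 676·50 + 262·(-129) = 2)
The row with r = 2 (the gcd) gives the Bezout coefficients s = 50, t = -129.
Result: 676 · (50) + 262 · (-129) = 2.

gcd(676, 262) = 2; s = 50, t = -129 (check: 676·50 + 262·(-129) = 2).
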